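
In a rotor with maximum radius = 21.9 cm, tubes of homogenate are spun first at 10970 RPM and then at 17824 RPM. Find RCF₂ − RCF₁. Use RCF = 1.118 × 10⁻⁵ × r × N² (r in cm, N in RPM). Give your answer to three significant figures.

RCF₁ = 1.118 × 10⁻⁵ × 21.9 × (10970)² = 1.118 × 10⁻⁵ × 21.9 × 120,340,900 ≈ 29,464.5 × g
RCF₂ = 1.118 × 10⁻⁵ × 21.9 × (17824)² = 1.118 × 10⁻⁵ × 21.9 × 317,694,976 ≈ 77,785.1 × g
Increase = 77,785.1 − 29,464.5 = 48,320.6

48300 x g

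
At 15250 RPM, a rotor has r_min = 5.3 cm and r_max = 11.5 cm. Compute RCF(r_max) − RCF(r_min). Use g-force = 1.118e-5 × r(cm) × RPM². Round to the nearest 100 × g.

RCF_max = 1.118 × 10⁻⁵ × 11.5 × (15250)² = 1.118 × 10⁻⁵ × 11.5 × 232,562,500 ≈ 29,900.6 × g
RCF_min = 1.118 × 10⁻⁵ × 5.3 × (15250)² = 1.118 × 10⁻⁵ × 5.3 × 232,562,500 ≈ 13,780.3 × g
ΔRCF = 29,900.6 − 13,780.3 = 16,120.3

≈ 16100 × g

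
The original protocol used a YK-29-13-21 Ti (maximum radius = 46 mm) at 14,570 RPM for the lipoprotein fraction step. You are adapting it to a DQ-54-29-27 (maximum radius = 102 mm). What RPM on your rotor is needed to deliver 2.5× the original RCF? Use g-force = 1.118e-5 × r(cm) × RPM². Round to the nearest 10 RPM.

≈ 15470 RPM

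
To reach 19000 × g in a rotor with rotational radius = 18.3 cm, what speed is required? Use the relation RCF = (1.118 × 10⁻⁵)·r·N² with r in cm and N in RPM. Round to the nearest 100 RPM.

19,000 = 1.118 × 10⁻⁵ × 18.3 × N²
N² = 19,000 / (20.4594 × 10⁻⁵) = 92,866,848
N ≈ √92,866,848 ≈ 9,636.7

≈ 9600 RPM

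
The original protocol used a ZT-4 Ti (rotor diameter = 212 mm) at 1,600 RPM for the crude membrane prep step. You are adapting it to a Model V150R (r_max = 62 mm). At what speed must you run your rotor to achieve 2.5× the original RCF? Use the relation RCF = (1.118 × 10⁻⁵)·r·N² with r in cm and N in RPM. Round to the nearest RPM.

Original rotor: r = 212 mm / 2 = 106 mm = 10.6 cm
RCF = 1.118 × 10⁻⁵ × r × N²
RCF_original = 1.118 × 10⁻⁵ × 10.6 × (1600)² = 1.118 × 10⁻⁵ × 10.6 × 2,560,000 ≈ 303.4 × g
Target RCF = 2.5 × 303.4 ≈ 758.5 × g
Your rotor: r = 62 mm = 6.2 cm
758.5 = 1.118 × 10⁻⁵ × 6.2 × N²
N² = 758.5 / (6.9316 × 10⁻⁵) = 10,942,640
N ≈ √10,942,640 ≈ 3,308.0

3308 RPM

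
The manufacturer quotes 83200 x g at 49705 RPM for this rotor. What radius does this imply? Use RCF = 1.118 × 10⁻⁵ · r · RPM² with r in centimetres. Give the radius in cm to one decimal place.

3.0 cm

83200 = 1.118 × 10⁻⁵ × r × (49705)²
r = 83200 / (1.118 × 10⁻⁵ × 2,470,587,025) = 83200 / 27621.16 ≈ 3.012 cm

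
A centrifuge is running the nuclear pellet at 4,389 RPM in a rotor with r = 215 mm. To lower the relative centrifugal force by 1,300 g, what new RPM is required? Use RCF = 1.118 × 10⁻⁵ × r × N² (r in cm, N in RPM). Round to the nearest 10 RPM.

r = 215 mm = 21.5 cm
Current RCF = 1.118 × 10⁻⁵ × 21.5 × (4389)² = 1.118 × 10⁻⁵ × 21.5 × 19,263,321 ≈ 4,630.3 × g
Target RCF = 4,630.3 − 1,300 = 3,330.3 × g
N² = 3,330.3 / (24.037 × 10⁻⁵) = 13,854,890
N ≈ √13,854,890 ≈ 3,722.2

≈ 3720 RPM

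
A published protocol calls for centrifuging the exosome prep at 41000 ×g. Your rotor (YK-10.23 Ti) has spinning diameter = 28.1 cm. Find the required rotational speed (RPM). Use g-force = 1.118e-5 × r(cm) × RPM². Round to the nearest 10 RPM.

16160 RPM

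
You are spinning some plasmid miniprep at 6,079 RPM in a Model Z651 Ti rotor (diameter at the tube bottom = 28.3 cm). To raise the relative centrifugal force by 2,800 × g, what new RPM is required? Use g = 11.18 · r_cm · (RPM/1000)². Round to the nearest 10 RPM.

7390 RPM

r = 28.3 / 2 = 14.15 cm
Current RCF = 11.18 × 14.15 × (6.079)² = 11.18 × 14.15 × 36.954241 ≈ 5,846.1 × g
Target RCF = 5,846.1 + 2,800 = 8,646.1 × g
(N/1000)² = 8,646.1 / 158.197 = 54.65401
N = 1000 × √54.65401 ≈ 7,392.8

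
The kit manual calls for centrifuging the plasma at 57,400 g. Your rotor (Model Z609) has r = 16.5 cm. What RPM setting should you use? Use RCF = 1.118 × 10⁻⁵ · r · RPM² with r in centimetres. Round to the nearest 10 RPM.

RCF = 1.118 × 10⁻⁵ × r × N²
57,400 = 1.118 × 10⁻⁵ × 16.5 × N²
N² = 57,400 / (18.447 × 10⁻⁵) = 311,161,707
N ≈ √311,161,707 ≈ 17,639.8

N ≈ 17640 RPM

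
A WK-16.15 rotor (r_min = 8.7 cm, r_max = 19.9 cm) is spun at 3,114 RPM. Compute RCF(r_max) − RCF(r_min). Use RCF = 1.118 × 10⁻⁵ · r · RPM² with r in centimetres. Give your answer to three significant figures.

1210 g

ΔRCF = 1.118 × 10⁻⁵ × (r_max − r_min) × N² = 1.118 × 10⁻⁵ × 11.2 × 9,696,996 ≈ 1,214.2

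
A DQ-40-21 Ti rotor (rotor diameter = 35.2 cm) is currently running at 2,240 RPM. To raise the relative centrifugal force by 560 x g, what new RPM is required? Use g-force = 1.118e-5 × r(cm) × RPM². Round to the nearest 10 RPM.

N₂ ≈ 2800 RPM

r = 35.2 / 2 = 17.6 cm
Current RCF = 1.118 × 10⁻⁵ × 17.6 × (2240)² = 1.118 × 10⁻⁵ × 17.6 × 5,017,600 ≈ 987.3 × g
Target RCF = 987.3 + 560 = 1,547.3 × g
N² = 1,547.3 / (19.6768 × 10⁻⁵) = 7,863,575
N ≈ √7,863,575 ≈ 2,804.2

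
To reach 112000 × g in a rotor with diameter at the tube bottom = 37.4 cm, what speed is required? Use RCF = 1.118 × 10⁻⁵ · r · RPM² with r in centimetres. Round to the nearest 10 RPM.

r = 37.4 / 2 = 18.7 cm
RCF = 1.118 × 10⁻⁵ × r × N²
112,000 = 1.118 × 10⁻⁵ × 18.7 × N²
N² = 112,000 / (20.9066 × 10⁻⁵) = 535,715,994
N ≈ √535,715,994 ≈ 23,145.5

≈ 23150 RPM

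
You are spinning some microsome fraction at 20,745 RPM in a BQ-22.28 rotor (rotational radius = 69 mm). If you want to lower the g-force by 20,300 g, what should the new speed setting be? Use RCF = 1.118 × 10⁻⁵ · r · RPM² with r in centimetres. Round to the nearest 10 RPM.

12930 RPM

r = 69 mm = 6.9 cm
Current RCF = 1.118 × 10⁻⁵ × 6.9 × (20745)² = 1.118 × 10⁻⁵ × 6.9 × 430,355,025 ≈ 33,198.4 × g
Target RCF = 33,198.4 − 20,300 = 12,898.4 × g
N² = 12,898.4 / (7.7142 × 10⁻⁵) = 167,203,339
N ≈ √167,203,339 ≈ 12,930.7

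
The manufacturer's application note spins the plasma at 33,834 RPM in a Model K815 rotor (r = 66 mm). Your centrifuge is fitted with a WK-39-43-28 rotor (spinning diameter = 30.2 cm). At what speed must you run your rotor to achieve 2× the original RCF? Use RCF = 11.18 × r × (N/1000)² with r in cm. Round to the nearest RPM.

Original rotor: r = 66 mm = 6.6 cm
RCF_original = 11.18 × 6.6 × (33.834)² = 11.18 × 6.6 × 1,144.739556 ≈ 84,468 × g
Target RCF = 2 × 84,468 ≈ 168,936 × g
Your rotor: r = 30.2 / 2 = 15.1 cm
168,936 = 11.18 × 15.1 × (N/1000)²
(N/1000)² = 168,936 / 168.818 = 1000.699
N = 1000 × √1000.699 ≈ 31,633.8

≈ 31634 RPM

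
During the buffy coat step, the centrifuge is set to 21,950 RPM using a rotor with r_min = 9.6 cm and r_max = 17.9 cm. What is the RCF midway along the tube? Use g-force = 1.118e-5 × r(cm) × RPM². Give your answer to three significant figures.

≈ 74100 g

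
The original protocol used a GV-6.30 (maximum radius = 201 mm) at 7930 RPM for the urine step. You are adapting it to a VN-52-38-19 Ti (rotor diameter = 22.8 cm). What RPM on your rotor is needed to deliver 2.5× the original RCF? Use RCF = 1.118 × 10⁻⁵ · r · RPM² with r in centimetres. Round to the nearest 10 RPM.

≈ 16650 RPM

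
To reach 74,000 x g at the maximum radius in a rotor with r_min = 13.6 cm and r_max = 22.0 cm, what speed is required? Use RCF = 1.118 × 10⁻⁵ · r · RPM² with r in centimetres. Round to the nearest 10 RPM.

N ≈ 17350 RPM

Use r_max = 22.0 cm.
74,000 = 1.118 × 10⁻⁵ × 22 × N²
N² = 74,000 / (24.596 × 10⁻⁵) = 300,861,929
N ≈ √300,861,929 ≈ 17,345.4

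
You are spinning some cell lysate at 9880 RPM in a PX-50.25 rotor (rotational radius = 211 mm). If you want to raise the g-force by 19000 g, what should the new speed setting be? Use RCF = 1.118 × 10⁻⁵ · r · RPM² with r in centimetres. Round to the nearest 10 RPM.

r = 211 mm = 21.1 cm
Current RCF = 1.118 × 10⁻⁵ × 21.1 × (9880)² = 1.118 × 10⁻⁵ × 21.1 × 97,614,400 ≈ 23,027 × g
Target RCF = 23,027 + 19,000 = 42,027 × g
N² = 42,027 / (23.5898 × 10⁻⁵) = 178,157,509
N ≈ √178,157,509 ≈ 13,347.6

≈ 13350 RPM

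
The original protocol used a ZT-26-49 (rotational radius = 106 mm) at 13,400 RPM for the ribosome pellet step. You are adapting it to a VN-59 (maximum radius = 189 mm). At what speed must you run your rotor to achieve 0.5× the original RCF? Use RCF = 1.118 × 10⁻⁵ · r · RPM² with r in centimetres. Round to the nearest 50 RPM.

7100 RPM

Original rotor: r = 106 mm = 10.6 cm
RCF = 1.118 × 10⁻⁵ × r × N²
RCF_original = 1.118 × 10⁻⁵ × 10.6 × (13400)² = 1.118 × 10⁻⁵ × 10.6 × 179,560,000 ≈ 21,279.3 × g
Target RCF = 0.5 × 21,279.3 ≈ 10,639.6 × g
Your rotor: r = 189 mm = 18.9 cm
10,639.6 = 1.118 × 10⁻⁵ × 18.9 × N²
N² = 10,639.6 / (21.1302 × 10⁻⁵) = 50,352,576
N ≈ √50,352,576 ≈ 7,096.0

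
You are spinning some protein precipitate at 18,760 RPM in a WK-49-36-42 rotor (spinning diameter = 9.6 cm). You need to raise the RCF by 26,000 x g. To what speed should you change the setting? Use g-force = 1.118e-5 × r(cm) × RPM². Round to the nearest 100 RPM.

r = 9.6 / 2 = 4.8 cm
Current RCF = 1.118 × 10⁻⁵ × 4.8 × (18760)² = 1.118 × 10⁻⁵ × 4.8 × 351,937,600 ≈ 18,886.4 × g
Target RCF = 18,886.4 + 26,000 = 44,886.4 × g
N² = 44,886.4 / (5.3664 × 10⁻⁵) = 836,434,109
N ≈ √836,434,109 ≈ 28,921.2

≈ 28900 RPM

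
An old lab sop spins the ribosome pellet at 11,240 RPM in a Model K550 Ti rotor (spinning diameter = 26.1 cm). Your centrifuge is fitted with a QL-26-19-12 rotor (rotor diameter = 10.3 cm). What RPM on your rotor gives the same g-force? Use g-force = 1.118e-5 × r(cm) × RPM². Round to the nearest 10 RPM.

Original rotor: r = 26.1 / 2 = 13.05 cm
RCF_original = 1.118 × 10⁻⁵ × 13.05 × (11240)² = 1.118 × 10⁻⁵ × 13.05 × 126,337,600 ≈ 18,432.5 × g
Your rotor: r = 10.3 / 2 = 5.15 cm
18,432.5 = 1.118 × 10⁻⁵ × 5.15 × N²
N² = 18,432.5 / (5.7577 × 10⁻⁵) = 320,136,513
N ≈ √320,136,513 ≈ 17,892.4

17890 RPM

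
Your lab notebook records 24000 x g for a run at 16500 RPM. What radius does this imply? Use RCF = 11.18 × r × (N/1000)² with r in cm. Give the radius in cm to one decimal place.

24000 = 11.18 × r × (16.5)²
r = 24000 / (11.18 × 272.25) = 24000 / 3043.755 ≈ 7.885 cm

7.9 cm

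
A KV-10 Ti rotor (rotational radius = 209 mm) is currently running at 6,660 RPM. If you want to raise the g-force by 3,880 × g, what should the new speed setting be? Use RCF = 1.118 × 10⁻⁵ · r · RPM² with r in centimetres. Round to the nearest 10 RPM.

r = 209 mm = 20.9 cm
Current RCF = 1.118 × 10⁻⁵ × 20.9 × (6660)² = 1.118 × 10⁻⁵ × 20.9 × 44,355,600 ≈ 10,364.2 × g
Target RCF = 10,364.2 + 3,880 = 14,244.2 × g
N² = 14,244.2 / (23.3662 × 10⁻⁵) = 60,960,704
N ≈ √60,960,704 ≈ 7,807.7

7810 RPM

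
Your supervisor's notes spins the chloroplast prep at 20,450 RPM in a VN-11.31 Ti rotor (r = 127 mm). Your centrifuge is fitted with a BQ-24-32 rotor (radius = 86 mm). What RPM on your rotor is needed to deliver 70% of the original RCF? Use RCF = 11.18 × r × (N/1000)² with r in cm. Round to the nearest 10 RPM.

Original rotor: r = 127 mm = 12.7 cm
RCF_original = 11.18 × 12.7 × (20.45)² = 11.18 × 12.7 × 418.2025 ≈ 59,378.9 × g
Target RCF = 0.7 × 59,378.9 ≈ 41,565.2 × g
Your rotor: r = 86 mm = 8.6 cm
41,565.2 = 11.18 × 8.6 × (N/1000)²
(N/1000)² = 41,565.2 / 96.148 = 432.3044
N = 1000 × √432.3044 ≈ 20,791.9

≈ 20790 RPM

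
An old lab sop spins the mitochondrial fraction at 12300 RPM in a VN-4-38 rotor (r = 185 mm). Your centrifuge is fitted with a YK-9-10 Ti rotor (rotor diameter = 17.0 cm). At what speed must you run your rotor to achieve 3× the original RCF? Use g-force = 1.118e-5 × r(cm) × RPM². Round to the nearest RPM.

31430 RPM

Original rotor: r = 185 mm = 18.5 cm
RCF_original = 1.118 × 10⁻⁵ × 18.5 × (12300)² = 1.118 × 10⁻⁵ × 18.5 × 151,290,000 ≈ 31,291.3 × g
Target RCF = 3 × 31,291.3 ≈ 93,873.9 × g
Your rotor: r = 17.0 / 2 = 8.5 cm
93,873.9 = 1.118 × 10⁻⁵ × 8.5 × N²
N² = 93,873.9 / (9.503 × 10⁻⁵) = 987,834,368
N ≈ √987,834,368 ≈ 31,429.8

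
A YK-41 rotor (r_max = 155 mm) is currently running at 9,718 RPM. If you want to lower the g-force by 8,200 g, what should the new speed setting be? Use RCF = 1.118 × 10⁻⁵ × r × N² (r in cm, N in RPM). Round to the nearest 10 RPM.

r = 155 mm = 15.5 cm
Current RCF = 1.118 × 10⁻⁵ × 15.5 × (9718)² = 1.118 × 10⁻⁵ × 15.5 × 94,439,524 ≈ 16,365.4 × g
Target RCF = 16,365.4 − 8,200 = 8,165.4 × g
N² = 8,165.4 / (17.329 × 10⁻⁵) = 47,119,857
N ≈ √47,119,857 ≈ 6,864.4

6860 RPM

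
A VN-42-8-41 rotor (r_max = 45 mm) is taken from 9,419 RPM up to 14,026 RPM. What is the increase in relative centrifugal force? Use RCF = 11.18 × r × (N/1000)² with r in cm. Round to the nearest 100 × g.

5400 x g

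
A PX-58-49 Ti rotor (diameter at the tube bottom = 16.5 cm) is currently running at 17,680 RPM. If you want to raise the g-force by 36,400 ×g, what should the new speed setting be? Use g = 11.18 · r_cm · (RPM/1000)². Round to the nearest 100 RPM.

≈ 26600 RPM

r = 16.5 / 2 = 8.25 cm
Current RCF = 11.18 × 8.25 × (17.68)² = 11.18 × 8.25 × 312.5824 ≈ 28,831 × g
Target RCF = 28,831 + 36,400 = 65,231 × g
(N/1000)² = 65,231 / 92.235 = 707.2261
N = 1000 × √707.2261 ≈ 26,593.7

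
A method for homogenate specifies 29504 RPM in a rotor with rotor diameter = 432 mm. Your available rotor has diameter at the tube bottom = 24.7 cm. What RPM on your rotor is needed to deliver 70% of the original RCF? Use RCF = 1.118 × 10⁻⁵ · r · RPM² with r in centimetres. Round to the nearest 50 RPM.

Original rotor: r = 432 mm / 2 = 216 mm = 21.6 cm
RCF = 1.118 × 10⁻⁵ × r × N²
RCF_original = 1.118 × 10⁻⁵ × 21.6 × (29504)² = 1.118 × 10⁻⁵ × 21.6 × 870,486,016 ≈ 210,211.9 × g
Target RCF = 0.7 × 210,211.9 ≈ 147,148.3 × g
Your rotor: r = 24.7 / 2 = 12.35 cm
147,148.3 = 1.118 × 10⁻⁵ × 12.35 × N²
N² = 147,148.3 / (13.8073 × 10⁻⁵) = 1,065,728,274
N ≈ √1,065,728,274 ≈ 32,645.5

≈ 32650 RPM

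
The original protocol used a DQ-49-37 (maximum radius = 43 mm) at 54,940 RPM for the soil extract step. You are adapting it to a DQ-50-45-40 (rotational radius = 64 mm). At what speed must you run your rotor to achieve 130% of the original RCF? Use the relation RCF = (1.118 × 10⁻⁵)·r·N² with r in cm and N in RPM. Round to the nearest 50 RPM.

Original rotor: r = 43 mm = 4.3 cm
RCF_original = 1.118 × 10⁻⁵ × 4.3 × (54940)² = 1.118 × 10⁻⁵ × 4.3 × 3,018,403,600 ≈ 145,106.7 × g
Target RCF = 1.3 × 145,106.7 ≈ 188,638.7 × g
Your rotor: r = 64 mm = 6.4 cm
188,638.7 = 1.118 × 10⁻⁵ × 6.4 × N²
N² = 188,638.7 / (7.1552 × 10⁻⁵) = 2,636,386,125
N ≈ √2,636,386,125 ≈ 51,345.8

≈ 51350 RPM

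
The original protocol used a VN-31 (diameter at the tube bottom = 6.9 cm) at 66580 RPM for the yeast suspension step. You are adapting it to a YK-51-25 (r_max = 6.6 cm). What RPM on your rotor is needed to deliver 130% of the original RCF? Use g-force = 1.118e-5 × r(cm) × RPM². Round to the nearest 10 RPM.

Original rotor: r = 6.9 / 2 = 3.45 cm
RCF_original = 1.118 × 10⁻⁵ × 3.45 × (66580)² = 1.118 × 10⁻⁵ × 3.45 × 4,432,896,400 ≈ 170,981.2 × g
Target RCF = 1.3 × 170,981.2 ≈ 222,275.6 × g
222,275.6 = 1.118 × 10⁻⁵ × 6.6 × N²
N² = 222,275.6 / (7.3788 × 10⁻⁵) = 3,012,354,312
N ≈ √3,012,354,312 ≈ 54,884.9

54880 RPM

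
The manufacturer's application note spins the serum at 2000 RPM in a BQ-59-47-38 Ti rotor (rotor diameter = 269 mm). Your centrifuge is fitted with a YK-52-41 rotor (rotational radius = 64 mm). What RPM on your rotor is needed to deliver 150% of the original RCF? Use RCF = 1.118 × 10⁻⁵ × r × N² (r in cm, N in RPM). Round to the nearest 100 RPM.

3600 RPM

Original rotor: r = 269 mm / 2 = 134.5 mm = 13.45 cm
RCF_original = 1.118 × 10⁻⁵ × 13.45 × (2000)² = 1.118 × 10⁻⁵ × 13.45 × 4,000,000 ≈ 601.5 × g
Target RCF = 1.5 × 601.5 ≈ 902.2 × g
Your rotor: r = 64 mm = 6.4 cm
902.2 = 1.118 × 10⁻⁵ × 6.4 × N²
N² = 902.2 / (7.1552 × 10⁻⁵) = 12,609,012
N ≈ √12,609,012 ≈ 3,550.9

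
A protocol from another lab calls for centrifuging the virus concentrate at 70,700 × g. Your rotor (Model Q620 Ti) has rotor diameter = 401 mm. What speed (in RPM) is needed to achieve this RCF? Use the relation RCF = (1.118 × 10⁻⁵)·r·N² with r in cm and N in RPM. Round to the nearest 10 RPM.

≈ 17760 RPM

r = 401 mm / 2 = 200.5 mm = 20.05 cm
70,700 = 1.118 × 10⁻⁵ × 20.05 × N²
N² = 70,700 / (22.4159 × 10⁻⁵) = 315,401,122
N ≈ √315,401,122 ≈ 17,759.5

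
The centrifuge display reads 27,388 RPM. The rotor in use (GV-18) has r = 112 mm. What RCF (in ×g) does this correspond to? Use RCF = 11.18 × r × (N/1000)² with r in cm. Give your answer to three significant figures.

RCF ≈ 93900 ×g

r = 112 mm = 11.2 cm
RCF = 11.18 × r × (N/1000)²
RCF = 11.18 × 11.2 × (27.388)² = 11.18 × 11.2 × 750.102544 ≈ 93,924.8 × g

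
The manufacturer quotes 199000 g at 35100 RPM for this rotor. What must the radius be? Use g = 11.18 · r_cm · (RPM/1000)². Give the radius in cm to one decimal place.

r ≈ 14.4 cm

199000 = 11.18 × r × (35.1)²
r = 199000 / (11.18 × 1232.01) = 199000 / 13773.87 ≈ 14.448 cm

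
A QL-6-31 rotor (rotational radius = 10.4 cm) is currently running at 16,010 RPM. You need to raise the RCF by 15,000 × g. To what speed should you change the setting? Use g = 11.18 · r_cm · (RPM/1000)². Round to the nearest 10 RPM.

Current RCF = 11.18 × 10.4 × (16.01)² = 11.18 × 10.4 × 256.3201 ≈ 29,802.9 × g
Target RCF = 29,802.9 + 15,000 = 44,802.9 × g
(N/1000)² = 44,802.9 / 116.272 = 385.3284
N = 1000 × √385.3284 ≈ 19,629.8

≈ 19630 RPM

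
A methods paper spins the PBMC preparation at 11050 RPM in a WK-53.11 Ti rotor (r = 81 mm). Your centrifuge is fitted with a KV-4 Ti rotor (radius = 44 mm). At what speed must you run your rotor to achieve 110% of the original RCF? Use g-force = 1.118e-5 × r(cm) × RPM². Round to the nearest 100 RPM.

Original rotor: r = 81 mm = 8.1 cm
RCF_original = 1.118 × 10⁻⁵ × 8.1 × (11050)² = 1.118 × 10⁻⁵ × 8.1 × 122,102,500 ≈ 11,057.4 × g
Target RCF = 1.1 × 11,057.4 ≈ 12,163.1 × g
Your rotor: r = 44 mm = 4.4 cm
12,163.1 = 1.118 × 10⁻⁵ × 4.4 × N²
N² = 12,163.1 / (4.9192 × 10⁻⁵) = 247,257,684
N ≈ √247,257,684 ≈ 15,724.4

15700 RPM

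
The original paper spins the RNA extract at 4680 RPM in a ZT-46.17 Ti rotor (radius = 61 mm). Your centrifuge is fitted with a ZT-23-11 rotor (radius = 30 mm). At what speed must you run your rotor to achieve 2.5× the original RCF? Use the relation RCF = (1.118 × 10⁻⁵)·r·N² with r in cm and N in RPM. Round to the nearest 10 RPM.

10550 RPM

Original rotor: r = 61 mm = 6.1 cm
RCF_original = 1.118 × 10⁻⁵ × 6.1 × (4680)² = 1.118 × 10⁻⁵ × 6.1 × 21,902,400 ≈ 1,493.7 × g
Target RCF = 2.5 × 1,493.7 ≈ 3,734.2 × g
Your rotor: r = 30 mm = 3.0 cm
3,734.2 = 1.118 × 10⁻⁵ × 3 × N²
N² = 3,734.2 / (3.354 × 10⁻⁵) = 111,335,719
N ≈ √111,335,719 ≈ 10,551.6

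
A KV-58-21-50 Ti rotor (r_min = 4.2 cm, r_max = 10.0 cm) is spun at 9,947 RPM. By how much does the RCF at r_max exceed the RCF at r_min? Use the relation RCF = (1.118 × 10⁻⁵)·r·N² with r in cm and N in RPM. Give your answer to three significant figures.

≈ 6420 × g

ΔRCF = 1.118 × 10⁻⁵ × (r_max − r_min) × N² = 1.118 × 10⁻⁵ × 5.8 × 98,942,809 ≈ 6,415.8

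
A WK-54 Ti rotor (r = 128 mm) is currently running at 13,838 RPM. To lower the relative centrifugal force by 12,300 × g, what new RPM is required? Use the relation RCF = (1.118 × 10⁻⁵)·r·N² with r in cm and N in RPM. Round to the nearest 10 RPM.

N₂ ≈ 10270 RPM

r = 128 mm = 12.8 cm
Current RCF = 1.118 × 10⁻⁵ × 12.8 × (13838)² = 1.118 × 10⁻⁵ × 12.8 × 191,490,244 ≈ 27,403 × g
Target RCF = 27,403 − 12,300 = 15,103 × g
N² = 15,103 / (14.3104 × 10⁻⁵) = 105,538,629
N ≈ √105,538,629 ≈ 10,273.2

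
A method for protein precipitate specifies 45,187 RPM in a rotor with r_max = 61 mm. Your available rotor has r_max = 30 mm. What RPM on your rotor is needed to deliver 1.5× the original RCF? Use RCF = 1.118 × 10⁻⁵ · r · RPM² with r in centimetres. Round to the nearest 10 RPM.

≈ 78920 RPM

Original rotor: r = 61 mm = 6.1 cm
RCF = 1.118 × 10⁻⁵ × r × N²
RCF_original = 1.118 × 10⁻⁵ × 6.1 × (45187)² = 1.118 × 10⁻⁵ × 6.1 × 2,041,864,969 ≈ 139,251.1 × g
Target RCF = 1.5 × 139,251.1 ≈ 208,876.7 × g
Your rotor: r = 30 mm = 3.0 cm
208,876.7 = 1.118 × 10⁻⁵ × 3 × N²
N² = 208,876.7 / (3.354 × 10⁻⁵) = 6,227,689,326
N ≈ √6,227,689,326 ≈ 78,915.7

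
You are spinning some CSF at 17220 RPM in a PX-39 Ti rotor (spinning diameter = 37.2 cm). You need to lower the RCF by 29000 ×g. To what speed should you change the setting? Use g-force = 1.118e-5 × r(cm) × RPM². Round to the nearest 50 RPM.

12550 RPM

r = 37.2 / 2 = 18.6 cm
Current RCF = 1.118 × 10⁻⁵ × 18.6 × (17220)² = 1.118 × 10⁻⁵ × 18.6 × 296,528,400 ≈ 61,662.5 × g
Target RCF = 61,662.5 − 29,000 = 32,662.5 × g
N² = 32,662.5 / (20.7948 × 10⁻⁵) = 157,070,518
N ≈ √157,070,518 ≈ 12,532.8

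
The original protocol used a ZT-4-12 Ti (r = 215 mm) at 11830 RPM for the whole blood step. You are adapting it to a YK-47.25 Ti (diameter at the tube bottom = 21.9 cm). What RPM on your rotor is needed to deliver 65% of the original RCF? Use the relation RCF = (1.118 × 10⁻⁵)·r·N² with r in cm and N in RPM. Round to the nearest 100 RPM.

Original rotor: r = 215 mm = 21.5 cm
RCF = 1.118 × 10⁻⁵ × r × N²
RCF_original = 1.118 × 10⁻⁵ × 21.5 × (11830)² = 1.118 × 10⁻⁵ × 21.5 × 139,948,900 ≈ 33,639.5 × g
Target RCF = 0.65 × 33,639.5 ≈ 21,865.7 × g
Your rotor: r = 21.9 / 2 = 10.95 cm
21,865.7 = 1.118 × 10⁻⁵ × 10.95 × N²
N² = 21,865.7 / (12.2421 × 10⁻⁵) = 178,610,696
N ≈ √178,610,696 ≈ 13,364.5

13400 RPM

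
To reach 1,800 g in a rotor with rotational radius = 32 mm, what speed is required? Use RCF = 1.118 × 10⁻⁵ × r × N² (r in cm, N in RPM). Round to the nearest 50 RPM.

≈ 7100 RPM

r = 32 mm = 3.2 cm
RCF = 1.118 × 10⁻⁵ × r × N²
1,800 = 1.118 × 10⁻⁵ × 3.2 × N²
N² = 1,800 / (3.5776 × 10⁻⁵) = 50,313,059
N ≈ √50,313,059 ≈ 7,093.2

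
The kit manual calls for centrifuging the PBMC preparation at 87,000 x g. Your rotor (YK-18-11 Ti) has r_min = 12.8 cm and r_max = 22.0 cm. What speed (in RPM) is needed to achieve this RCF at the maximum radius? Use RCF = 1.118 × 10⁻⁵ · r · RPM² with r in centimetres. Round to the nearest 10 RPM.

Use r_max = 22.0 cm.
87,000 = 1.118 × 10⁻⁵ × 22 × N²
N² = 87,000 / (24.596 × 10⁻⁵) = 353,716,051
N ≈ √353,716,051 ≈ 18,807.3

18810 RPM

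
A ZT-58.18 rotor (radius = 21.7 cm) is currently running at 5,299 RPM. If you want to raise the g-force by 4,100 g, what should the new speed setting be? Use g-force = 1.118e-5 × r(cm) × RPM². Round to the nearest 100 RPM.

Current RCF = 1.118 × 10⁻⁵ × 21.7 × (5299)² = 1.118 × 10⁻⁵ × 21.7 × 28,079,401 ≈ 6,812.2 × g
Target RCF = 6,812.2 + 4,100 = 10,912.2 × g
N² = 10,912.2 / (24.2606 × 10⁻⁵) = 44,979,102
N ≈ √44,979,102 ≈ 6,706.6

N₂ ≈ 6700 RPM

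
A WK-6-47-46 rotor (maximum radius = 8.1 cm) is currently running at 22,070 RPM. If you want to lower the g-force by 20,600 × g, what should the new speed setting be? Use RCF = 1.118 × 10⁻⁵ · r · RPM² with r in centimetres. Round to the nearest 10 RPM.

Current RCF = 1.118 × 10⁻⁵ × 8.1 × (22070)² = 1.118 × 10⁻⁵ × 8.1 × 487,084,900 ≈ 44,109.4 × g
Target RCF = 44,109.4 − 20,600 = 23,509.4 × g
N² = 23,509.4 / (9.0558 × 10⁻⁵) = 259,605,998
N ≈ √259,605,998 ≈ 16,112.3

N₂ ≈ 16110 RPM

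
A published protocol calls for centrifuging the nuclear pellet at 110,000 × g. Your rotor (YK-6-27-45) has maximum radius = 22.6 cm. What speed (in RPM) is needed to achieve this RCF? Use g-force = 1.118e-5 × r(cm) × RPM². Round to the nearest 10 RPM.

110,000 = 1.118 × 10⁻⁵ × 22.6 × N²
N² = 110,000 / (25.2668 × 10⁻⁵) = 435,353,903
N ≈ √435,353,903 ≈ 20,865.1

≈ 20870 RPM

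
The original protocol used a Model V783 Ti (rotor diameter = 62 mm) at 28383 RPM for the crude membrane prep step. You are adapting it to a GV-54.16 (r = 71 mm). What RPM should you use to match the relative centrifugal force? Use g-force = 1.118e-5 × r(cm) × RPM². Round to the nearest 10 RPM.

Original rotor: r = 62 mm / 2 = 31 mm = 3.1 cm
RCF_original = 1.118 × 10⁻⁵ × 3.1 × (28383)² = 1.118 × 10⁻⁵ × 3.1 × 805,594,689 ≈ 27,920.3 × g
Your rotor: r = 71 mm = 7.1 cm
27,920.3 = 1.118 × 10⁻⁵ × 7.1 × N²
N² = 27,920.3 / (7.9378 × 10⁻⁵) = 351,738,517
N ≈ √351,738,517 ≈ 18,754.7

≈ 18750 RPM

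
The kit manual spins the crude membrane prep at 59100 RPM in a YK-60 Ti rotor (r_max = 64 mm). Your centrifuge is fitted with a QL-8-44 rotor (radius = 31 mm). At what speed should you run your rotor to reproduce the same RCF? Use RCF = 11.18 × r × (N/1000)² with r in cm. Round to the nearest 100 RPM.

≈ 84900 RPM

Original rotor: r = 64 mm = 6.4 cm
RCF_original = 11.18 × 6.4 × (59.1)² = 11.18 × 6.4 × 3,492.81 ≈ 249,917.5 × g
Your rotor: r = 31 mm = 3.1 cm
249,917.5 = 11.18 × 3.1 × (N/1000)²
(N/1000)² = 249,917.5 / 34.658 = 7210.961
N = 1000 × √7210.961 ≈ 84,917.4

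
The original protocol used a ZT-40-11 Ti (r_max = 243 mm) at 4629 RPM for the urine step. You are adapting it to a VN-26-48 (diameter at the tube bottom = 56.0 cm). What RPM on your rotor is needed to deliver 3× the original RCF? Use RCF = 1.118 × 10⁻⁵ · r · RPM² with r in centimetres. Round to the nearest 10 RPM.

Original rotor: r = 243 mm = 24.3 cm
RCF = 1.118 × 10⁻⁵ × r × N²
RCF_original = 1.118 × 10⁻⁵ × 24.3 × (4629)² = 1.118 × 10⁻⁵ × 24.3 × 21,427,641 ≈ 5,821.3 × g
Target RCF = 3 × 5,821.3 ≈ 17,463.9 × g
Your rotor: r = 56.0 / 2 = 28 cm
17,463.9 = 1.118 × 10⁻⁵ × 28 × N²
N² = 17,463.9 / (31.304 × 10⁻⁵) = 55,788,078
N ≈ √55,788,078 ≈ 7,469.1

≈ 7470 RPM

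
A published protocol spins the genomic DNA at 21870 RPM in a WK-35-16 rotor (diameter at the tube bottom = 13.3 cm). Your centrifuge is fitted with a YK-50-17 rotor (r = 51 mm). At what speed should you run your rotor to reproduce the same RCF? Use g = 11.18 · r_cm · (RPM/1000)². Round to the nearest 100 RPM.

25000 RPM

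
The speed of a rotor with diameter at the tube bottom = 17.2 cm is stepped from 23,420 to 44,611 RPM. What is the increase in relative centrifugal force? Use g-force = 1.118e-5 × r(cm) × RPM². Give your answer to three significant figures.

r = 17.2 / 2 = 8.6 cm
RCF₁ = 1.118 × 10⁻⁵ × 8.6 × (23420)² = 1.118 × 10⁻⁵ × 8.6 × 548,496,400 ≈ 52,736.8 × g
RCF₂ = 1.118 × 10⁻⁵ × 8.6 × (44611)² = 1.118 × 10⁻⁵ × 8.6 × 1,990,141,321 ≈ 191,348.1 × g
Increase = 191,348.1 − 52,736.8 = 138,611.3

≈ 139000 ×g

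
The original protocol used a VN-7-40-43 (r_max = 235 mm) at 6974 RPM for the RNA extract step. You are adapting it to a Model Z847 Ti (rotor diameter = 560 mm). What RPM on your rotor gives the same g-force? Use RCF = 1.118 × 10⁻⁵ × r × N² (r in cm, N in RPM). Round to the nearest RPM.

≈ 6389 RPM

Original rotor: r = 235 mm = 23.5 cm
RCF_original = 1.118 × 10⁻⁵ × 23.5 × (6974)² = 1.118 × 10⁻⁵ × 23.5 × 48,636,676 ≈ 12,778.3 × g
Your rotor: r = 560 mm / 2 = 280 mm = 28 cm
12,778.3 = 1.118 × 10⁻⁵ × 28 × N²
N² = 12,778.3 / (31.304 × 10⁻⁵) = 40,820,023
N ≈ √40,820,023 ≈ 6,389.1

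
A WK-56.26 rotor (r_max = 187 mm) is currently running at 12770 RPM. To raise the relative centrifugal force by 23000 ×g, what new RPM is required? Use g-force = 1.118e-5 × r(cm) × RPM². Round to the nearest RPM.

r = 187 mm = 18.7 cm
Current RCF = 1.118 × 10⁻⁵ × 18.7 × (12770)² = 1.118 × 10⁻⁵ × 18.7 × 163,072,900 ≈ 34,093 × g
Target RCF = 34,093 + 23,000 = 57,093 × g
N² = 57,093 / (20.9066 × 10⁻⁵) = 273,086,011
N ≈ √273,086,011 ≈ 16,525.3

16525 RPM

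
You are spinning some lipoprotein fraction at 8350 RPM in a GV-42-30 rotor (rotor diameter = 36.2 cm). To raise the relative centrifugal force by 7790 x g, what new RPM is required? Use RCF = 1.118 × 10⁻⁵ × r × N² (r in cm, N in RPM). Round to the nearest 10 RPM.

r = 36.2 / 2 = 18.1 cm
Current RCF = 1.118 × 10⁻⁵ × 18.1 × (8350)² = 1.118 × 10⁻⁵ × 18.1 × 69,722,500 ≈ 14,108.9 × g
Target RCF = 14,108.9 + 7,790 = 21,898.9 × g
N² = 21,898.9 / (20.2358 × 10⁻⁵) = 108,218,603
N ≈ √108,218,603 ≈ 10,402.8

≈ 10400 RPM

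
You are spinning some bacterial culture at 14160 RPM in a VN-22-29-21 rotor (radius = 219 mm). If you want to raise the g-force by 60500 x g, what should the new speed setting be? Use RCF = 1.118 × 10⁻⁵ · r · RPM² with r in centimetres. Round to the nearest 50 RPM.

r = 219 mm = 21.9 cm
Current RCF = 1.118 × 10⁻⁵ × 21.9 × (14160)² = 1.118 × 10⁻⁵ × 21.9 × 200,505,600 ≈ 49,092.2 × g
Target RCF = 49,092.2 + 60,500 = 109,592.2 × g
N² = 109,592.2 / (24.4842 × 10⁻⁵) = 447,603,761
N ≈ √447,603,761 ≈ 21,156.6

≈ 21150 RPM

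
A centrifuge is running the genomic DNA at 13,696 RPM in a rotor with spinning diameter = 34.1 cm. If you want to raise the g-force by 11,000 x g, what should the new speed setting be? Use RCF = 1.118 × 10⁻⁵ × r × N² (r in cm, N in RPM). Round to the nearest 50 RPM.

≈ 15650 RPM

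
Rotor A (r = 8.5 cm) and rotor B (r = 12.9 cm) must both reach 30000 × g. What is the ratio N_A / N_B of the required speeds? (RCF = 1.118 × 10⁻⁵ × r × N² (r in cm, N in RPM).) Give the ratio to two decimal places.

1.23

At fixed RCF, N ∝ 1/√r, so N_A/N_B = √(r_B/r_A) = √(12.9/8.5) = √1.517647 = 1.2319.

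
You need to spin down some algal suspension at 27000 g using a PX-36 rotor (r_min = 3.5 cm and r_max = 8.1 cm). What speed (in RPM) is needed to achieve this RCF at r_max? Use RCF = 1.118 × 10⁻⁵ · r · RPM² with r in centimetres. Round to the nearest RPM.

17267 RPM

Use r_max = 8.1 cm.
27,000 = 1.118 × 10⁻⁵ × 8.1 × N²
N² = 27,000 / (9.0558 × 10⁻⁵) = 298,151,461
N ≈ √298,151,461 ≈ 17,267.1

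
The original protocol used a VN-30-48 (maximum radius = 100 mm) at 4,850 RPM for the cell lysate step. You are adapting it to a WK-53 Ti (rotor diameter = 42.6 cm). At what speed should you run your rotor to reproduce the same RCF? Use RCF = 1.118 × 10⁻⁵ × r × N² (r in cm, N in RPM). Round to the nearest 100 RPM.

Original rotor: r = 100 mm = 10.0 cm
RCF = 1.118 × 10⁻⁵ × r × N²
RCF_original = 1.118 × 10⁻⁵ × 10 × (4850)² = 1.118 × 10⁻⁵ × 10 × 23,522,500 ≈ 2,629.8 × g
Your rotor: r = 42.6 / 2 = 21.3 cm
2,629.8 = 1.118 × 10⁻⁵ × 21.3 × N²
N² = 2,629.8 / (23.8134 × 10⁻⁵) = 11,043,362
N ≈ √11,043,362 ≈ 3,323.2

3300 RPM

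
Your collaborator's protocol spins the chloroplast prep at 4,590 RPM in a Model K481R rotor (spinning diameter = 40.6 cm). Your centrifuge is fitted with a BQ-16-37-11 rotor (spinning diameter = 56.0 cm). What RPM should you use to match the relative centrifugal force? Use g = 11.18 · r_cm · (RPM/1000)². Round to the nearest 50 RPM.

3900 RPM

Original rotor: r = 40.6 / 2 = 20.3 cm
RCF_original = 11.18 × 20.3 × (4.59)² = 11.18 × 20.3 × 21.0681 ≈ 4,781.5 × g
Your rotor: r = 56.0 / 2 = 28 cm
4,781.5 = 11.18 × 28 × (N/1000)²
(N/1000)² = 4,781.5 / 313.04 = 15.27441
N = 1000 × √15.27441 ≈ 3,908.2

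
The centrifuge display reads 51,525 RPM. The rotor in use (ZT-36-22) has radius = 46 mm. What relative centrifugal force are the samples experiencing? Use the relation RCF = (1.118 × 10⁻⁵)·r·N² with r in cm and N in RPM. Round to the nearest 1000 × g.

RCF ≈ 137000 × g

r = 46 mm = 4.6 cm
RCF = 1.118 × 10⁻⁵ × 4.6 × (51525)² = 1.118 × 10⁻⁵ × 4.6 × 2,654,825,625 ≈ 136,532.4 × g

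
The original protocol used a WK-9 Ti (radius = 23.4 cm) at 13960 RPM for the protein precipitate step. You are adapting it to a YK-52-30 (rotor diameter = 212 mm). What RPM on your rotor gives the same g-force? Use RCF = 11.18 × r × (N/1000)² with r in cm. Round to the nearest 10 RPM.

RCF = 11.18 × r × (N/1000)²
RCF_original = 11.18 × 23.4 × (13.96)² = 11.18 × 23.4 × 194.8816 ≈ 50,983.4 × g
Your rotor: r = 212 mm / 2 = 106 mm = 10.6 cm
50,983.4 = 11.18 × 10.6 × (N/1000)²
(N/1000)² = 50,983.4 / 118.508 = 430.2106
N = 1000 × √430.2106 ≈ 20,741.5

≈ 20740 RPM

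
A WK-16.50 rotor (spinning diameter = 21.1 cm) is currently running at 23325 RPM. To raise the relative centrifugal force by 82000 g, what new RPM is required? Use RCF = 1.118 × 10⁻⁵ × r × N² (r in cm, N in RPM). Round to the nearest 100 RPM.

r = 21.1 / 2 = 10.55 cm
Current RCF = 1.118 × 10⁻⁵ × 10.55 × (23325)² = 1.118 × 10⁻⁵ × 10.55 × 544,055,625 ≈ 64,170.8 × g
Target RCF = 64,170.8 + 82,000 = 146,170.8 × g
N² = 146,170.8 / (11.7949 × 10⁻⁵) = 1,239,271,210
N ≈ √1,239,271,210 ≈ 35,203.3

≈ 35200 RPM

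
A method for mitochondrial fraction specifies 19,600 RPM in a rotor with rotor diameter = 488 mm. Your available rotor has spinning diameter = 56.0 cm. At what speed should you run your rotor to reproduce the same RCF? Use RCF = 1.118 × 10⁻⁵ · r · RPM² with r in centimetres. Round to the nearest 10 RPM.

Original rotor: r = 488 mm / 2 = 244 mm = 24.4 cm
RCF_original = 1.118 × 10⁻⁵ × 24.4 × (19600)² = 1.118 × 10⁻⁵ × 24.4 × 384,160,000 ≈ 104,795.8 × g
Your rotor: r = 56.0 / 2 = 28 cm
104,795.8 = 1.118 × 10⁻⁵ × 28 × N²
N² = 104,795.8 / (31.304 × 10⁻⁵) = 334,768,081
N ≈ √334,768,081 ≈ 18,296.7

≈ 18300 RPM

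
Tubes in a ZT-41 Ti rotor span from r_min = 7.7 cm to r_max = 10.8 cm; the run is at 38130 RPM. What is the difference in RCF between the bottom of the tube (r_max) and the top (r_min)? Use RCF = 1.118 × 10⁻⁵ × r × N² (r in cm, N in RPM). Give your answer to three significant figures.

50400 g

RCF_max = 1.118 × 10⁻⁵ × 10.8 × (38130)² = 1.118 × 10⁻⁵ × 10.8 × 1,453,896,900 ≈ 175,549.3 × g
RCF_min = 1.118 × 10⁻⁵ × 7.7 × (38130)² = 1.118 × 10⁻⁵ × 7.7 × 1,453,896,900 ≈ 125,160.2 × g
ΔRCF = 175,549.3 − 125,160.2 = 50,389.1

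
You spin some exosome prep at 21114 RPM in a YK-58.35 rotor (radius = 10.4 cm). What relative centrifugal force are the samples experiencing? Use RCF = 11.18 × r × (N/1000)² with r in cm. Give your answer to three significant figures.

RCF = 11.18 × 10.4 × (21.114)² = 11.18 × 10.4 × 445.800996 ≈ 51,834.2 × g

≈ 51800 x g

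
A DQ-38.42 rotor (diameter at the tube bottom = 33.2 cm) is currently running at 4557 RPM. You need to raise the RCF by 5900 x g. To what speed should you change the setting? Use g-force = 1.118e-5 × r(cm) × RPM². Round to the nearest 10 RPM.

≈ 7250 RPM

r = 33.2 / 2 = 16.6 cm
Current RCF = 1.118 × 10⁻⁵ × 16.6 × (4557)² = 1.118 × 10⁻⁵ × 16.6 × 20,766,249 ≈ 3,854 × g
Target RCF = 3,854 + 5,900 = 9,754 × g
N² = 9,754 / (18.5588 × 10⁻⁵) = 52,557,277
N ≈ √52,557,277 ≈ 7,249.6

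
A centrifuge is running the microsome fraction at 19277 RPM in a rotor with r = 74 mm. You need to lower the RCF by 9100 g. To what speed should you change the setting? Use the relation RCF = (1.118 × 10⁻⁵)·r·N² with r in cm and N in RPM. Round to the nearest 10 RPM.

N₂ ≈ 16170 RPM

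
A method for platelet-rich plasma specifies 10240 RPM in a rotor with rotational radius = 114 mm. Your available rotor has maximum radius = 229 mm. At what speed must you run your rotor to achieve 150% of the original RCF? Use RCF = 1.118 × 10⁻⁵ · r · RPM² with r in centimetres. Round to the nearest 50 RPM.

Original rotor: r = 114 mm = 11.4 cm
RCF = 1.118 × 10⁻⁵ × r × N²
RCF_original = 1.118 × 10⁻⁵ × 11.4 × (10240)² = 1.118 × 10⁻⁵ × 11.4 × 104,857,600 ≈ 13,364.3 × g
Target RCF = 1.5 × 13,364.3 ≈ 20,046.4 × g
Your rotor: r = 229 mm = 22.9 cm
20,046.4 = 1.118 × 10⁻⁵ × 22.9 × N²
N² = 20,046.4 / (25.6022 × 10⁻⁵) = 78,299,521
N ≈ √78,299,521 ≈ 8,848.7

≈ 8850 RPM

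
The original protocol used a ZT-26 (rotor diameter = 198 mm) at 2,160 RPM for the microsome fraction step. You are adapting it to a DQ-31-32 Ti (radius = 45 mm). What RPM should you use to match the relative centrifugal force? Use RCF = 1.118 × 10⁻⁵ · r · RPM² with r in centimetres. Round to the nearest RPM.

Original rotor: r = 198 mm / 2 = 99 mm = 9.9 cm
RCF = 1.118 × 10⁻⁵ × r × N²
RCF_original = 1.118 × 10⁻⁵ × 9.9 × (2160)² = 1.118 × 10⁻⁵ × 9.9 × 4,665,600 ≈ 516.4 × g
Your rotor: r = 45 mm = 4.5 cm
516.4 = 1.118 × 10⁻⁵ × 4.5 × N²
N² = 516.4 / (5.031 × 10⁻⁵) = 10,264,361
N ≈ √10,264,361 ≈ 3,203.8

3204 RPM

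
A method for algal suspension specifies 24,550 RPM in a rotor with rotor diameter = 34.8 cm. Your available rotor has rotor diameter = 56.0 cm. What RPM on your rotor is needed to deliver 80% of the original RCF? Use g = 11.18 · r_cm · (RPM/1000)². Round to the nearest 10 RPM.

≈ 17310 RPM

Original rotor: r = 34.8 / 2 = 17.4 cm
RCF_original = 11.18 × 17.4 × (24.55)² = 11.18 × 17.4 × 602.7025 ≈ 117,244.9 × g
Target RCF = 0.8 × 117,244.9 ≈ 93,795.9 × g
Your rotor: r = 56.0 / 2 = 28 cm
93,795.9 = 11.18 × 28 × (N/1000)²
(N/1000)² = 93,795.9 / 313.04 = 299.6291
N = 1000 × √299.6291 ≈ 17,309.8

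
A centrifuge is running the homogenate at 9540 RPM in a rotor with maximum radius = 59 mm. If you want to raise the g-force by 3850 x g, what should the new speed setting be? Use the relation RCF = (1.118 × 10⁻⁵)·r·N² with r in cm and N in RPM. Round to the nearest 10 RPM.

r = 59 mm = 5.9 cm
Current RCF = 1.118 × 10⁻⁵ × 5.9 × (9540)² = 1.118 × 10⁻⁵ × 5.9 × 91,011,600 ≈ 6,003.3 × g
Target RCF = 6,003.3 + 3,850 = 9,853.3 × g
N² = 9,853.3 / (6.5962 × 10⁻⁵) = 149,378,430
N ≈ √149,378,430 ≈ 12,222.0

12220 RPM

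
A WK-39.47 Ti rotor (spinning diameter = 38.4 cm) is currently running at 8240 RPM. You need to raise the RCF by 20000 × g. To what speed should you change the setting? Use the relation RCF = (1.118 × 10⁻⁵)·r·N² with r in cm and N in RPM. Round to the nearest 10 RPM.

12690 RPM

r = 38.4 / 2 = 19.2 cm
Current RCF = 1.118 × 10⁻⁵ × 19.2 × (8240)² = 1.118 × 10⁻⁵ × 19.2 × 67,897,600 ≈ 14,574.6 × g
Target RCF = 14,574.6 + 20,000 = 34,574.6 × g
N² = 34,574.6 / (21.4656 × 10⁻⁵) = 161,069,805
N ≈ √161,069,805 ≈ 12,691.3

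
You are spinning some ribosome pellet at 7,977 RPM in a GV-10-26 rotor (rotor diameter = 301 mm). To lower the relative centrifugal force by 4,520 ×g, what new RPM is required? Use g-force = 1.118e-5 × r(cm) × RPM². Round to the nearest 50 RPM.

r = 301 mm / 2 = 150.5 mm = 15.05 cm
Current RCF = 1.118 × 10⁻⁵ × 15.05 × (7977)² = 1.118 × 10⁻⁵ × 15.05 × 63,632,529 ≈ 10,706.7 × g
Target RCF = 10,706.7 − 4,520 = 6,186.7 × g
N² = 6,186.7 / (16.8259 × 10⁻⁵) = 36,768,910
N ≈ √36,768,910 ≈ 6,063.7

≈ 6050 RPM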